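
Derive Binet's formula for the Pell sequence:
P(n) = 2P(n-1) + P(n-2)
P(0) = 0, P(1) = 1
This is the Pell sequence.
Characteristic equation: x² - 2x - 1 = 0; roots r₁ = 1 + \sqrt{2}, r₂ = 1 - \sqrt{2}.
General: P(n) = A·r₁^n + B·r₂^n. Solving with P(0)=0, P(1)=1 gives A = \frac{\sqrt{2}}{4}, B = - \frac{\sqrt{2}}{4}.
So P(n) = \frac{\sqrt{2} \left(- \left(1 - \sqrt{2}\right)^{n} + \left(1 + \sqrt{2}\right)^{n}\right)}{4}.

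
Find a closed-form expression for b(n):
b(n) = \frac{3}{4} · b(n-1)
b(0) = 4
Pure geometric recurrence with ratio \frac{3}{4}.
By induction b(n) = b(0) · (\frac{3}{4})^n = 4 \left(\frac{3}{4}\right)^{n}.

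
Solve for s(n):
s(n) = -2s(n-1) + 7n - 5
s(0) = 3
First-order linear with linear forcing.
Homogeneous solution: s_h(n) = A·(-2)^n.
Try particular s_p(n) = pn + q. Substituting:
  pn + q = -2(p(n-1) + q) + 7n - 5.
Matching the n-coefficient: p = -2p + 7 ⇒ p = \frac{7}{3}.
Matching constants: q = 2p - 2q - 5 ⇒ q = - \frac{1}{9}.
General: s(n) = A·(-2)^n + \frac{7 n}{3} - \frac{1}{9}.
Apply s(0) = 3: A - \frac{1}{9} = 3 ⇒ A = \frac{28}{9}.
So s(n) = \frac{28 \left(-2\right)^{n}}{9} + \frac{7 n}{3} - \frac{1}{9}.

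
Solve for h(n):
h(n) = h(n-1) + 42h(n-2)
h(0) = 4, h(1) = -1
Characteristic equation: x² - x - 42 = 0, which factors as (x - (7))(x - (-6)) = 0.
Roots r₁ = 7, r₂ = -6 (distinct).
General solution: h(n) = A·(7)^n + B·(-6)^n.
From h(0) = 4: A + B = 4.
From h(1) = -1: 7A - 6B = -1.
Solving: A = \frac{23}{13}, B = \frac{29}{13}.
So h(n) = \frac{29 \left(-6\right)^{n}}{13} + \frac{23 \cdot 7^{n}}{13}.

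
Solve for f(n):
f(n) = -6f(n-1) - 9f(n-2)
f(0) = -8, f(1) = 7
Characteristic equation: x² + 6x + 9 = 0, which is (x - (-3))².
Repeated root r = -3.
General solution: f(n) = (A + Bn)·(-3)^n.
From f(0) = -8: A = -8.
From f(1) = 7: (A + B)·(-3) = 7 ⇒ B = \frac{17}{3}.
So f(n) = \left(\frac{17 n}{3} - 8\right) \cdot (-3)^n.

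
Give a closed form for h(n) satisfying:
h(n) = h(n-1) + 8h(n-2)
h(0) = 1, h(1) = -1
Characteristic equation: x² - x - 8 = 0.
Discriminant Δ = (1)² + 4·(8) = 33.
Roots r₁,₂ = (1 ± √33)/2, so r₁ = \frac{1}{2} + \frac{\sqrt{33}}{2}, r₂ = \frac{1}{2} - \frac{\sqrt{33}}{2}.
General solution: h(n) = A·r₁^n + B·r₂^n.
From the initial conditions, A + B = 1 and r₁A + r₂B = -1.
Since r₁ - r₂ = √33: A = (-1 - (1)r₂)/√33 = \frac{1}{2} - \frac{\sqrt{33}}{22}, and B = 1 - A = \frac{\sqrt{33}}{22} + \frac{1}{2}.
So h(n) = \left(\frac{1}{2} - \frac{\sqrt{33}}{22}\right)\left(\frac{1}{2} + \frac{\sqrt{33}}{2}\right)^n + \left(\frac{\sqrt{33}}{22} + \frac{1}{2}\right)\left(\frac{1}{2} - \frac{\sqrt{33}}{2}\right)^n.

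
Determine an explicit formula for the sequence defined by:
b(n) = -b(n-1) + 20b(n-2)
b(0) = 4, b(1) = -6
Characteristic equation: x² + x - 20 = 0, which factors as (x - (-5))(x - (4)) = 0.
Roots r₁ = -5, r₂ = 4 (distinct).
General solution: b(n) = A·(-5)^n + B·(4)^n.
From b(0) = 4: A + B = 4.
From b(1) = -6: -5A + 4B = -6.
Solving: A = \frac{22}{9}, B = \frac{14}{9}.
So b(n) = \frac{22 \left(-5\right)^{n}}{9} + \frac{14 \cdot 4^{n}}{9}.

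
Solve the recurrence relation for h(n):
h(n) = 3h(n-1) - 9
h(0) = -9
First-order linear non-homogeneous.
Homogeneous solution: h_h(n) = A·(3)^n.
Try constant particular solution h_p = K: K = 3K - 9 ⇒ K = \frac{9}{2}.
General: h(n) = A·(3)^n + \frac{9}{2}.
Apply h(0) = -9: A + \frac{9}{2} = -9 ⇒ A = - \frac{27}{2}.
So h(n) = \frac{9}{2} - \frac{27 \cdot 3^{n}}{2}.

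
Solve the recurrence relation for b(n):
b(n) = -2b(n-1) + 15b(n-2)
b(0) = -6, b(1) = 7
Characteristic equation: x² + 2x - 15 = 0, which factors as (x - (3))(x - (-5)) = 0.
Roots r₁ = 3, r₂ = -5 (distinct).
General solution: b(n) = A·(3)^n + B·(-5)^n.
From b(0) = -6: A + B = -6.
From b(1) = 7: 3A - 5B = 7.
Solving: A = - \frac{23}{8}, B = - \frac{25}{8}.
So b(n) = - \frac{25 \left(-5\right)^{n}}{8} - \frac{23 \cdot 3^{n}}{8}.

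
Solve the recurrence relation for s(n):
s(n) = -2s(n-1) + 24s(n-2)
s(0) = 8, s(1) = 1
Characteristic equation: x² + 2x - 24 = 0, which factors as (x - (4))(x - (-6)) = 0.
Roots r₁ = 4, r₂ = -6 (distinct).
General solution: s(n) = A·(4)^n + B·(-6)^n.
From s(0) = 8: A + B = 8.
From s(1) = 1: 4A - 6B = 1.
Solving: A = \frac{49}{10}, B = \frac{31}{10}.
So s(n) = \frac{31 \left(-6\right)^{n}}{10} + \frac{49 \cdot 4^{n}}{10}.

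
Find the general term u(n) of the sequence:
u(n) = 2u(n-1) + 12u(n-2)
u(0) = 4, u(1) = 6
Characteristic equation: x² - 2x - 12 = 0.
Discriminant Δ = (2)² + 4·(12) = 52.
Roots r₁,₂ = (2 ± √52)/2, so r₁ = 1 + \sqrt{13}, r₂ = 1 - \sqrt{13}.
General solution: u(n) = A·r₁^n + B·r₂^n.
From the initial conditions, A + B = 4 and r₁A + r₂B = 6.
Since r₁ - r₂ = √52: A = (6 - (4)r₂)/√52 = \frac{\sqrt{13}}{13} + 2, and B = 4 - A = 2 - \frac{\sqrt{13}}{13}.
So u(n) = \left(\frac{\sqrt{13}}{13} + 2\right)\left(1 + \sqrt{13}\right)^n + \left(2 - \frac{\sqrt{13}}{13}\right)\left(1 - \sqrt{13}\right)^n.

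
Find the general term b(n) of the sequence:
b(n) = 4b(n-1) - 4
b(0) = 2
First-order linear non-homogeneous.
Homogeneous solution: b_h(n) = A·(4)^n.
Try constant particular solution b_p = K: K = 4K - 4 ⇒ K = \frac{4}{3}.
General: b(n) = A·(4)^n + \frac{4}{3}.
Apply b(0) = 2: A + \frac{4}{3} = 2 ⇒ A = \frac{2}{3}.
So b(n) = \frac{2 \cdot 4^{n}}{3} + \frac{4}{3}.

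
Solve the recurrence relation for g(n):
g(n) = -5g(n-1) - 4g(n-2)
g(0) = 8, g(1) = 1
Characteristic equation: x² + 5x + 4 = 0, which factors as (x - (-1))(x - (-4)) = 0.
Roots r₁ = -1, r₂ = -4 (distinct).
General solution: g(n) = A·(-1)^n + B·(-4)^n.
From g(0) = 8: A + B = 8.
From g(1) = 1: -A - 4B = 1.
Solving: A = 11, B = -3.
So g(n) = 11 \left(-1\right)^{n} - 3 \left(-4\right)^{n}.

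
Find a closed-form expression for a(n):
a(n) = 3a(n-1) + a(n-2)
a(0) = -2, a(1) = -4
Characteristic equation: x² - 3x - 1 = 0.
Discriminant Δ = (3)² + 4·(1) = 13.
Roots r₁,₂ = (3 ± √13)/2, so r₁ = \frac{3}{2} + \frac{\sqrt{13}}{2}, r₂ = \frac{3}{2} - \frac{\sqrt{13}}{2}.
General solution: a(n) = A·r₁^n + B·r₂^n.
From the initial conditions, A + B = -2 and r₁A + r₂B = -4.
Since r₁ - r₂ = √13: A = (-4 - (-2)r₂)/√13 = -1 - \frac{\sqrt{13}}{13}, and B = -2 - A = -1 + \frac{\sqrt{13}}{13}.
So a(n) = \left(-1 - \frac{\sqrt{13}}{13}\right)\left(\frac{3}{2} + \frac{\sqrt{13}}{2}\right)^n + \left(-1 + \frac{\sqrt{13}}{13}\right)\left(\frac{3}{2} - \frac{\sqrt{13}}{2}\right)^n.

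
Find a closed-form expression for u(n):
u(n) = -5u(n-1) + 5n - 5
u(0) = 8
First-order linear with linear forcing.
Homogeneous solution: u_h(n) = A·(-5)^n.
Try particular u_p(n) = pn + q. Substituting:
  pn + q = -5(p(n-1) + q) + 5n - 5.
Matching the n-coefficient: p = -5p + 5 ⇒ p = \frac{5}{6}.
Matching constants: q = 5p - 5q - 5 ⇒ q = - \frac{5}{36}.
General: u(n) = A·(-5)^n + \frac{5 n}{6} - \frac{5}{36}.
Apply u(0) = 8: A - \frac{5}{36} = 8 ⇒ A = \frac{293}{36}.
So u(n) = \frac{293 \left(-5\right)^{n}}{36} + \frac{5 n}{6} - \frac{5}{36}.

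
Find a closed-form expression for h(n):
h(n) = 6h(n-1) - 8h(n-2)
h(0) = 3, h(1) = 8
Characteristic equation: x² - 6x + 8 = 0, which factors as (x - (2))(x - (4)) = 0.
Roots r₁ = 2, r₂ = 4 (distinct).
General solution: h(n) = A·(2)^n + B·(4)^n.
From h(0) = 3: A + B = 3.
From h(1) = 8: 2A + 4B = 8.
Solving: A = 2, B = 1.
So h(n) = 2 \cdot 2^{n} + 4^{n}.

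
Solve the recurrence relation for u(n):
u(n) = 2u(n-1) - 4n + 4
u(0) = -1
First-order linear with linear forcing.
Homogeneous solution: u_h(n) = A·(2)^n.
Try particular u_p(n) = pn + q. Substituting:
  pn + q = 2(p(n-1) + q) - 4n + 4.
Matching the n-coefficient: p = 2p - 4 ⇒ p = 4.
Matching constants: q = -2p + 2q + 4 ⇒ q = 4.
General: u(n) = A·(2)^n + 4 n + 4.
Apply u(0) = -1: A + 4 = -1 ⇒ A = -5.
So u(n) = - 5 \cdot 2^{n} + 4 n + 4.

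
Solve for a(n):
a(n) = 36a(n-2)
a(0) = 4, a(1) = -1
Characteristic equation: x² - 36 = 0, which factors as (x - (-6))(x - (6)) = 0.
Roots r₁ = -6, r₂ = 6 (distinct).
General solution: a(n) = A·(-6)^n + B·(6)^n.
From a(0) = 4: A + B = 4.
From a(1) = -1: -6A + 6B = -1.
Solving: A = \frac{25}{12}, B = \frac{23}{12}.
So a(n) = \frac{25 \left(-6\right)^{n}}{12} + \frac{23 \cdot 6^{n}}{12}.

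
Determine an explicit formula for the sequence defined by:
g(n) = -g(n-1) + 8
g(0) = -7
First-order linear non-homogeneous.
Homogeneous solution: g_h(n) = A·(-1)^n.
Try constant particular solution g_p = K: K = -K + 8 ⇒ K = 4.
General: g(n) = A·(-1)^n + 4.
Apply g(0) = -7: A + 4 = -7 ⇒ A = -11.
So g(n) = 4 - 11 \left(-1\right)^{n}.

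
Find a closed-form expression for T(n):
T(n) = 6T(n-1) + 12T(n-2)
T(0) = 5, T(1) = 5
Characteristic equation: x² - 6x - 12 = 0.
Discriminant Δ = (6)² + 4·(12) = 84.
Roots r₁,₂ = (6 ± √84)/2, so r₁ = 3 + \sqrt{21}, r₂ = 3 - \sqrt{21}.
General solution: T(n) = A·r₁^n + B·r₂^n.
From the initial conditions, A + B = 5 and r₁A + r₂B = 5.
Since r₁ - r₂ = √84: A = (5 - (5)r₂)/√84 = \frac{5}{2} - \frac{5 \sqrt{21}}{21}, and B = 5 - A = \frac{5 \sqrt{21}}{21} + \frac{5}{2}.
So T(n) = \left(\frac{5}{2} - \frac{5 \sqrt{21}}{21}\right)\left(3 + \sqrt{21}\right)^n + \left(\frac{5 \sqrt{21}}{21} + \frac{5}{2}\right)\left(3 - \sqrt{21}\right)^n.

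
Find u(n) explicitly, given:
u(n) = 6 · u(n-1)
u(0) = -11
Pure geometric recurrence with ratio 6.
By induction u(n) = u(0) · (6)^n = - 11 \cdot 6^{n}.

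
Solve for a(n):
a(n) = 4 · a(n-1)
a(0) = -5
Pure geometric recurrence with ratio 4.
By induction a(n) = a(0) · (4)^n = - 5 \cdot 4^{n}.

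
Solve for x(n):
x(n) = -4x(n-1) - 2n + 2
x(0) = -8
First-order linear with linear forcing.
Homogeneous solution: x_h(n) = A·(-4)^n.
Try particular x_p(n) = pn + q. Substituting:
  pn + q = -4(p(n-1) + q) - 2n + 2.
Matching the n-coefficient: p = -4p - 2 ⇒ p = - \frac{2}{5}.
Matching constants: q = 4p - 4q + 2 ⇒ q = \frac{2}{25}.
General: x(n) = A·(-4)^n - \frac{2 n}{5} + \frac{2}{25}.
Apply x(0) = -8: A + \frac{2}{25} = -8 ⇒ A = - \frac{202}{25}.
So x(n) = - \frac{202 \left(-4\right)^{n}}{25} - \frac{2 n}{5} + \frac{2}{25}.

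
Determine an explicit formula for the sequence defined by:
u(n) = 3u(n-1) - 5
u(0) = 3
First-order linear non-homogeneous.
Homogeneous solution: u_h(n) = A·(3)^n.
Try constant particular solution u_p = K: K = 3K - 5 ⇒ K = \frac{5}{2}.
General: u(n) = A·(3)^n + \frac{5}{2}.
Apply u(0) = 3: A + \frac{5}{2} = 3 ⇒ A = \frac{1}{2}.
So u(n) = \frac{3^{n}}{2} + \frac{5}{2}.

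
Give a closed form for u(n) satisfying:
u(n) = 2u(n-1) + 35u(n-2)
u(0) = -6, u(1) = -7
Characteristic equation: x² - 2x - 35 = 0, which factors as (x - (7))(x - (-5)) = 0.
Roots r₁ = 7, r₂ = -5 (distinct).
General solution: u(n) = A·(7)^n + B·(-5)^n.
From u(0) = -6: A + B = -6.
From u(1) = -7: 7A - 5B = -7.
Solving: A = - \frac{37}{12}, B = - \frac{35}{12}.
So u(n) = - \frac{35 \left(-5\right)^{n}}{12} - \frac{37 \cdot 7^{n}}{12}.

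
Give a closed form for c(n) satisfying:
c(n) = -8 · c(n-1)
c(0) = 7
Pure geometric recurrence with ratio -8.
By induction c(n) = c(0) · (-8)^n = 7 \left(-8\right)^{n}.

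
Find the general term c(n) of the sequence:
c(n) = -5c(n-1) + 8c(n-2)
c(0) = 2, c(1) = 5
Characteristic equation: x² + 5x - 8 = 0.
Discriminant Δ = (-5)² + 4·(8) = 57.
Roots r₁,₂ = (-5 ± √57)/2, so r₁ = - \frac{5}{2} + \frac{\sqrt{57}}{2}, r₂ = - \frac{\sqrt{57}}{2} - \frac{5}{2}.
General solution: c(n) = A·r₁^n + B·r₂^n.
From the initial conditions, A + B = 2 and r₁A + r₂B = 5.
Since r₁ - r₂ = √57: A = (5 - (2)r₂)/√57 = 1 + \frac{10 \sqrt{57}}{57}, and B = 2 - A = 1 - \frac{10 \sqrt{57}}{57}.
So c(n) = \left(1 + \frac{10 \sqrt{57}}{57}\right)\left(- \frac{5}{2} + \frac{\sqrt{57}}{2}\right)^n + \left(1 - \frac{10 \sqrt{57}}{57}\right)\left(- \frac{\sqrt{57}}{2} - \frac{5}{2}\right)^n.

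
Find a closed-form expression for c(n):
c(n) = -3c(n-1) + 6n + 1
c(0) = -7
First-order linear with linear forcing.
Homogeneous solution: c_h(n) = A·(-3)^n.
Try particular c_p(n) = pn + q. Substituting:
  pn + q = -3(p(n-1) + q) + 6n + 1.
Matching the n-coefficient: p = -3p + 6 ⇒ p = \frac{3}{2}.
Matching constants: q = 3p - 3q + 1 ⇒ q = \frac{11}{8}.
General: c(n) = A·(-3)^n + \frac{3 n}{2} + \frac{11}{8}.
Apply c(0) = -7: A + \frac{11}{8} = -7 ⇒ A = - \frac{67}{8}.
So c(n) = - \frac{67 \left(-3\right)^{n}}{8} + \frac{3 n}{2} + \frac{11}{8}.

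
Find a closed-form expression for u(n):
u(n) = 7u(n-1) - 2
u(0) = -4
First-order linear non-homogeneous.
Homogeneous solution: u_h(n) = A·(7)^n.
Try constant particular solution u_p = K: K = 7K - 2 ⇒ K = \frac{1}{3}.
General: u(n) = A·(7)^n + \frac{1}{3}.
Apply u(0) = -4: A + \frac{1}{3} = -4 ⇒ A = - \frac{13}{3}.
So u(n) = \frac{1}{3} - \frac{13 \cdot 7^{n}}{3}.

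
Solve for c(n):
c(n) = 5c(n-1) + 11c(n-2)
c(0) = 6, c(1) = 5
Characteristic equation: x² - 5x - 11 = 0.
Discriminant Δ = (5)² + 4·(11) = 69.
Roots r₁,₂ = (5 ± √69)/2, so r₁ = \frac{5}{2} + \frac{\sqrt{69}}{2}, r₂ = \frac{5}{2} - \frac{\sqrt{69}}{2}.
General solution: c(n) = A·r₁^n + B·r₂^n.
From the initial conditions, A + B = 6 and r₁A + r₂B = 5.
Since r₁ - r₂ = √69: A = (5 - (6)r₂)/√69 = 3 - \frac{10 \sqrt{69}}{69}, and B = 6 - A = \frac{10 \sqrt{69}}{69} + 3.
So c(n) = \left(3 - \frac{10 \sqrt{69}}{69}\right)\left(\frac{5}{2} + \frac{\sqrt{69}}{2}\right)^n + \left(\frac{10 \sqrt{69}}{69} + 3\right)\left(\frac{5}{2} - \frac{\sqrt{69}}{2}\right)^n.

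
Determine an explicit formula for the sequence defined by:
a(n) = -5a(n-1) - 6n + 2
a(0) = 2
First-order linear with linear forcing.
Homogeneous solution: a_h(n) = A·(-5)^n.
Try particular a_p(n) = pn + q. Substituting:
  pn + q = -5(p(n-1) + q) - 6n + 2.
Matching the n-coefficient: p = -5p - 6 ⇒ p = -1.
Matching constants: q = 5p - 5q + 2 ⇒ q = - \frac{1}{2}.
General: a(n) = A·(-5)^n - n - \frac{1}{2}.
Apply a(0) = 2: A - \frac{1}{2} = 2 ⇒ A = \frac{5}{2}.
So a(n) = \frac{5 \left(-5\right)^{n}}{2} - n - \frac{1}{2}.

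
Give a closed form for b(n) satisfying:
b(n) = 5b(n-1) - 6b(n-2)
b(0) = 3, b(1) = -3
Characteristic equation: x² - 5x + 6 = 0, which factors as (x - (2))(x - (3)) = 0.
Roots r₁ = 2, r₂ = 3 (distinct).
General solution: b(n) = A·(2)^n + B·(3)^n.
From b(0) = 3: A + B = 3.
From b(1) = -3: 2A + 3B = -3.
Solving: A = 12, B = -9.
So b(n) = 12 \cdot 2^{n} - 9 \cdot 3^{n}.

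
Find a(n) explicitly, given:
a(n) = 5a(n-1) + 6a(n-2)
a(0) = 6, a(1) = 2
Characteristic equation: x² - 5x - 6 = 0, which factors as (x - (-1))(x - (6)) = 0.
Roots r₁ = -1, r₂ = 6 (distinct).
General solution: a(n) = A·(-1)^n + B·(6)^n.
From a(0) = 6: A + B = 6.
From a(1) = 2: -A + 6B = 2.
Solving: A = \frac{34}{7}, B = \frac{8}{7}.
So a(n) = \frac{34 \left(-1\right)^{n}}{7} + \frac{8 \cdot 6^{n}}{7}.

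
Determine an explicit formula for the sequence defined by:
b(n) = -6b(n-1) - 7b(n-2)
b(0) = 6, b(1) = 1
Characteristic equation: x² + 6x + 7 = 0.
Discriminant Δ = (-6)² + 4·(-7) = 8.
Roots r₁,₂ = (-6 ± √8)/2, so r₁ = -3 + \sqrt{2}, r₂ = -3 - \sqrt{2}.
General solution: b(n) = A·r₁^n + B·r₂^n.
From the initial conditions, A + B = 6 and r₁A + r₂B = 1.
Since r₁ - r₂ = √8: A = (1 - (6)r₂)/√8 = 3 + \frac{19 \sqrt{2}}{4}, and B = 6 - A = 3 - \frac{19 \sqrt{2}}{4}.
So b(n) = \left(3 + \frac{19 \sqrt{2}}{4}\right)\left(-3 + \sqrt{2}\right)^n + \left(3 - \frac{19 \sqrt{2}}{4}\right)\left(-3 - \sqrt{2}\right)^n.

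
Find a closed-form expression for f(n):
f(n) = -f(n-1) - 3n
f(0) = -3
First-order linear with linear forcing.
Homogeneous solution: f_h(n) = A·(-1)^n.
Try particular f_p(n) = pn + q. Substituting:
  pn + q = -(p(n-1) + q) - 3n.
Matching the n-coefficient: p = -p - 3 ⇒ p = - \frac{3}{2}.
Matching constants: q = p - q ⇒ q = - \frac{3}{4}.
General: f(n) = A·(-1)^n - \frac{3 n}{2} - \frac{3}{4}.
Apply f(0) = -3: A - \frac{3}{4} = -3 ⇒ A = - \frac{9}{4}.
So f(n) = - \frac{9 \left(-1\right)^{n}}{4} - \frac{3 n}{2} - \frac{3}{4}.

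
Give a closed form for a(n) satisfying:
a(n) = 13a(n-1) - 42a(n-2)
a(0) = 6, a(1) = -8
Characteristic equation: x² - 13x + 42 = 0, which factors as (x - (6))(x - (7)) = 0.
Roots r₁ = 6, r₂ = 7 (distinct).
General solution: a(n) = A·(6)^n + B·(7)^n.
From a(0) = 6: A + B = 6.
From a(1) = -8: 6A + 7B = -8.
Solving: A = 50, B = -44.
So a(n) = 50 \cdot 6^{n} - 44 \cdot 7^{n}.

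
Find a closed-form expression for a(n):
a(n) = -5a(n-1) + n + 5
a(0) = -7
First-order linear with linear forcing.
Homogeneous solution: a_h(n) = A·(-5)^n.
Try particular a_p(n) = pn + q. Substituting:
  pn + q = -5(p(n-1) + q) + n + 5.
Matching the n-coefficient: p = -5p + 1 ⇒ p = \frac{1}{6}.
Matching constants: q = 5p - 5q + 5 ⇒ q = \frac{35}{36}.
General: a(n) = A·(-5)^n + \frac{n}{6} + \frac{35}{36}.
Apply a(0) = -7: A + \frac{35}{36} = -7 ⇒ A = - \frac{287}{36}.
So a(n) = - \frac{287 \left(-5\right)^{n}}{36} + \frac{n}{6} + \frac{35}{36}.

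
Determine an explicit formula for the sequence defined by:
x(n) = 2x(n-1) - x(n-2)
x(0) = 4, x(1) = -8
Characteristic equation: x² - 2x + 1 = 0, which is (x - (1))².
Repeated root r = 1.
General solution: x(n) = (A + Bn)·(1)^n.
From x(0) = 4: A = 4.
From x(1) = -8: (A + B)·(1) = -8 ⇒ B = -12.
So x(n) = \left(4 - 12 n\right) \cdot (1)^n.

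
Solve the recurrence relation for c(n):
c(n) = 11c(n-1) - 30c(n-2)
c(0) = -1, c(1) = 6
Characteristic equation: x² - 11x + 30 = 0, which factors as (x - (6))(x - (5)) = 0.
Roots r₁ = 6, r₂ = 5 (distinct).
General solution: c(n) = A·(6)^n + B·(5)^n.
From c(0) = -1: A + B = -1.
From c(1) = 6: 6A + 5B = 6.
Solving: A = 11, B = -12.
So c(n) = - 12 \cdot 5^{n} + 11 \cdot 6^{n}.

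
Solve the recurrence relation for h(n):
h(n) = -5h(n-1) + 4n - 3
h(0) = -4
First-order linear with linear forcing.
Homogeneous solution: h_h(n) = A·(-5)^n.
Try particular h_p(n) = pn + q. Substituting:
  pn + q = -5(p(n-1) + q) + 4n - 3.
Matching the n-coefficient: p = -5p + 4 ⇒ p = \frac{2}{3}.
Matching constants: q = 5p - 5q - 3 ⇒ q = \frac{1}{18}.
General: h(n) = A·(-5)^n + \frac{2 n}{3} + \frac{1}{18}.
Apply h(0) = -4: A + \frac{1}{18} = -4 ⇒ A = - \frac{73}{18}.
So h(n) = - \frac{73 \left(-5\right)^{n}}{18} + \frac{2 n}{3} + \frac{1}{18}.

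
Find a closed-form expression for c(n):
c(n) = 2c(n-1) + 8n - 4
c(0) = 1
First-order linear with linear forcing.
Homogeneous solution: c_h(n) = A·(2)^n.
Try particular c_p(n) = pn + q. Substituting:
  pn + q = 2(p(n-1) + q) + 8n - 4.
Matching the n-coefficient: p = 2p + 8 ⇒ p = -8.
Matching constants: q = -2p + 2q - 4 ⇒ q = -12.
General: c(n) = A·(2)^n - 8 n - 12.
Apply c(0) = 1: A - 12 = 1 ⇒ A = 13.
So c(n) = 13 \cdot 2^{n} - 8 n - 12.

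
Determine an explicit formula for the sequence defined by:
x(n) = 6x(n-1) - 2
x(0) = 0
First-order linear non-homogeneous.
Homogeneous solution: x_h(n) = A·(6)^n.
Try constant particular solution x_p = K: K = 6K - 2 ⇒ K = \frac{2}{5}.
General: x(n) = A·(6)^n + \frac{2}{5}.
Apply x(0) = 0: A + \frac{2}{5} = 0 ⇒ A = - \frac{2}{5}.
So x(n) = \frac{2}{5} - \frac{2 \cdot 6^{n}}{5}.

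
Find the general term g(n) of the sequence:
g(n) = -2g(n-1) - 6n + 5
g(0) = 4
First-order linear with linear forcing.
Homogeneous solution: g_h(n) = A·(-2)^n.
Try particular g_p(n) = pn + q. Substituting:
  pn + q = -2(p(n-1) + q) - 6n + 5.
Matching the n-coefficient: p = -2p - 6 ⇒ p = -2.
Matching constants: q = 2p - 2q + 5 ⇒ q = \frac{1}{3}.
General: g(n) = A·(-2)^n - 2 n + \frac{1}{3}.
Apply g(0) = 4: A + \frac{1}{3} = 4 ⇒ A = \frac{11}{3}.
So g(n) = \frac{11 \left(-2\right)^{n}}{3} - 2 n + \frac{1}{3}.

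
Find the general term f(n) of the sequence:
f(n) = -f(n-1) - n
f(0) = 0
First-order linear with linear forcing.
Homogeneous solution: f_h(n) = A·(-1)^n.
Try particular f_p(n) = pn + q. Substituting:
  pn + q = -(p(n-1) + q) - n.
Matching the n-coefficient: p = -p - 1 ⇒ p = - \frac{1}{2}.
Matching constants: q = p - q ⇒ q = - \frac{1}{4}.
General: f(n) = A·(-1)^n - \frac{n}{2} - \frac{1}{4}.
Apply f(0) = 0: A - \frac{1}{4} = 0 ⇒ A = \frac{1}{4}.
So f(n) = \frac{\left(-1\right)^{n}}{4} - \frac{n}{2} - \frac{1}{4}.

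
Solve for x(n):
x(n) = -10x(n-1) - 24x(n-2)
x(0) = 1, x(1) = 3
Characteristic equation: x² + 10x + 24 = 0, which factors as (x - (-4))(x - (-6)) = 0.
Roots r₁ = -4, r₂ = -6 (distinct).
General solution: x(n) = A·(-4)^n + B·(-6)^n.
From x(0) = 1: A + B = 1.
From x(1) = 3: -4A - 6B = 3.
Solving: A = \frac{9}{2}, B = - \frac{7}{2}.
So x(n) = \frac{9 \left(-4\right)^{n}}{2} - \frac{7 \left(-6\right)^{n}}{2}.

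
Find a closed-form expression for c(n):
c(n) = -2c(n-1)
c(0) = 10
This is a homogeneous first-order recurrence with ratio -2.
By induction c(n) = c(0) · (-2)^n = 10 \left(-2\right)^{n}.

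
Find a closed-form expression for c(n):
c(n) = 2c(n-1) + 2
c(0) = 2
First-order linear non-homogeneous.
Homogeneous solution: c_h(n) = A·(2)^n.
Try constant particular solution c_p = K: K = 2K + 2 ⇒ K = -2.
General: c(n) = A·(2)^n - 2.
Apply c(0) = 2: A - 2 = 2 ⇒ A = 4.
So c(n) = 4 \cdot 2^{n} - 2.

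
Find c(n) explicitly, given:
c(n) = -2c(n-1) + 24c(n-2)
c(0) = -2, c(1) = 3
Characteristic equation: x² + 2x - 24 = 0, which factors as (x - (-6))(x - (4)) = 0.
Roots r₁ = -6, r₂ = 4 (distinct).
General solution: c(n) = A·(-6)^n + B·(4)^n.
From c(0) = -2: A + B = -2.
From c(1) = 3: -6A + 4B = 3.
Solving: A = - \frac{11}{10}, B = - \frac{9}{10}.
So c(n) = - \frac{11 \left(-6\right)^{n}}{10} - \frac{9 \cdot 4^{n}}{10}.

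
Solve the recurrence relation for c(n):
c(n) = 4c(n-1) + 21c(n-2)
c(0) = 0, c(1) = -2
Characteristic equation: x² - 4x - 21 = 0, which factors as (x - (7))(x - (-3)) = 0.
Roots r₁ = 7, r₂ = -3 (distinct).
General solution: c(n) = A·(7)^n + B·(-3)^n.
From c(0) = 0: A + B = 0.
From c(1) = -2: 7A - 3B = -2.
Solving: A = - \frac{1}{5}, B = \frac{1}{5}.
So c(n) = \frac{\left(-3\right)^{n}}{5} - \frac{7^{n}}{5}.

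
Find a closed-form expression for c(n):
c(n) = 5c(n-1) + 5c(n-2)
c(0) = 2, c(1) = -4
Characteristic equation: x² - 5x - 5 = 0.
Discriminant Δ = (5)² + 4·(5) = 45.
Roots r₁,₂ = (5 ± √45)/2, so r₁ = \frac{5}{2} + \frac{3 \sqrt{5}}{2}, r₂ = \frac{5}{2} - \frac{3 \sqrt{5}}{2}.
General solution: c(n) = A·r₁^n + B·r₂^n.
From the initial conditions, A + B = 2 and r₁A + r₂B = -4.
Since r₁ - r₂ = √45: A = (-4 - (2)r₂)/√45 = 1 - \frac{3 \sqrt{5}}{5}, and B = 2 - A = 1 + \frac{3 \sqrt{5}}{5}.
So c(n) = \left(1 - \frac{3 \sqrt{5}}{5}\right)\left(\frac{5}{2} + \frac{3 \sqrt{5}}{2}\right)^n + \left(1 + \frac{3 \sqrt{5}}{5}\right)\left(\frac{5}{2} - \frac{3 \sqrt{5}}{2}\right)^n.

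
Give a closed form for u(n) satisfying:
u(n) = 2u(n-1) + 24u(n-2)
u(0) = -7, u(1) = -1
Characteristic equation: x² - 2x - 24 = 0, which factors as (x - (6))(x - (-4)) = 0.
Roots r₁ = 6, r₂ = -4 (distinct).
General solution: u(n) = A·(6)^n + B·(-4)^n.
From u(0) = -7: A + B = -7.
From u(1) = -1: 6A - 4B = -1.
Solving: A = - \frac{29}{10}, B = - \frac{41}{10}.
So u(n) = - \frac{41 \left(-4\right)^{n}}{10} - \frac{29 \cdot 6^{n}}{10}.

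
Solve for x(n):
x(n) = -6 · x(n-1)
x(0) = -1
Pure geometric recurrence with ratio -6.
By induction x(n) = x(0) · (-6)^n = - \left(-6\right)^{n}.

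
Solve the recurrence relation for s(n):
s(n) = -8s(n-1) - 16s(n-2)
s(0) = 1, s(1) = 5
Characteristic equation: x² + 8x + 16 = 0, which is (x - (-4))².
Repeated root r = -4.
General solution: s(n) = (A + Bn)·(-4)^n.
From s(0) = 1: A = 1.
From s(1) = 5: (A + B)·(-4) = 5 ⇒ B = - \frac{9}{4}.
So s(n) = \left(1 - \frac{9 n}{4}\right) \cdot (-4)^n.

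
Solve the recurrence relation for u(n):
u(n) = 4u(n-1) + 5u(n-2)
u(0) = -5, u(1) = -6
Characteristic equation: x² - 4x - 5 = 0, which factors as (x - (5))(x - (-1)) = 0.
Roots r₁ = 5, r₂ = -1 (distinct).
General solution: u(n) = A·(5)^n + B·(-1)^n.
From u(0) = -5: A + B = -5.
From u(1) = -6: 5A - B = -6.
Solving: A = - \frac{11}{6}, B = - \frac{19}{6}.
So u(n) = - \frac{19 \left(-1\right)^{n}}{6} - \frac{11 \cdot 5^{n}}{6}.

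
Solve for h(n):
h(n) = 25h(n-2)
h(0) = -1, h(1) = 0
Characteristic equation: x² - 25 = 0, which factors as (x - (-5))(x - (5)) = 0.
Roots r₁ = -5, r₂ = 5 (distinct).
General solution: h(n) = A·(-5)^n + B·(5)^n.
From h(0) = -1: A + B = -1.
From h(1) = 0: -5A + 5B = 0.
Solving: A = - \frac{1}{2}, B = - \frac{1}{2}.
So h(n) = - \frac{\left(-5\right)^{n}}{2} - \frac{5^{n}}{2}.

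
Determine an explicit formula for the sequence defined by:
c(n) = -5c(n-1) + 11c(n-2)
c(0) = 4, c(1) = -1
Characteristic equation: x² + 5x - 11 = 0.
Discriminant Δ = (-5)² + 4·(11) = 69.
Roots r₁,₂ = (-5 ± √69)/2, so r₁ = - \frac{5}{2} + \frac{\sqrt{69}}{2}, r₂ = - \frac{\sqrt{69}}{2} - \frac{5}{2}.
General solution: c(n) = A·r₁^n + B·r₂^n.
From the initial conditions, A + B = 4 and r₁A + r₂B = -1.
Since r₁ - r₂ = √69: A = (-1 - (4)r₂)/√69 = \frac{3 \sqrt{69}}{23} + 2, and B = 4 - A = 2 - \frac{3 \sqrt{69}}{23}.
So c(n) = \left(\frac{3 \sqrt{69}}{23} + 2\right)\left(- \frac{5}{2} + \frac{\sqrt{69}}{2}\right)^n + \left(2 - \frac{3 \sqrt{69}}{23}\right)\left(- \frac{\sqrt{69}}{2} - \frac{5}{2}\right)^n.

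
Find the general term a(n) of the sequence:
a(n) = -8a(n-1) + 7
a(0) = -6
First-order linear non-homogeneous.
Homogeneous solution: a_h(n) = A·(-8)^n.
Try constant particular solution a_p = K: K = -8K + 7 ⇒ K = \frac{7}{9}.
General: a(n) = A·(-8)^n + \frac{7}{9}.
Apply a(0) = -6: A + \frac{7}{9} = -6 ⇒ A = - \frac{61}{9}.
So a(n) = \frac{7}{9} - \frac{61 \left(-8\right)^{n}}{9}.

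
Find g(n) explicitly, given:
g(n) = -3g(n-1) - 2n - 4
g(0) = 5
First-order linear with linear forcing.
Homogeneous solution: g_h(n) = A·(-3)^n.
Try particular g_p(n) = pn + q. Substituting:
  pn + q = -3(p(n-1) + q) - 2n - 4.
Matching the n-coefficient: p = -3p - 2 ⇒ p = - \frac{1}{2}.
Matching constants: q = 3p - 3q - 4 ⇒ q = - \frac{11}{8}.
General: g(n) = A·(-3)^n - \frac{n}{2} - \frac{11}{8}.
Apply g(0) = 5: A - \frac{11}{8} = 5 ⇒ A = \frac{51}{8}.
So g(n) = \frac{51 \left(-3\right)^{n}}{8} - \frac{n}{2} - \frac{11}{8}.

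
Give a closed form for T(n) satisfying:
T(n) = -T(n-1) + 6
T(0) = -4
First-order linear non-homogeneous.
Homogeneous solution: T_h(n) = A·(-1)^n.
Try constant particular solution T_p = K: K = -K + 6 ⇒ K = 3.
General: T(n) = A·(-1)^n + 3.
Apply T(0) = -4: A + 3 = -4 ⇒ A = -7.
So T(n) = 3 - 7 \left(-1\right)^{n}.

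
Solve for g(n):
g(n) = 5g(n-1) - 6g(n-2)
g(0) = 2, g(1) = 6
Characteristic equation: x² - 5x + 6 = 0, which factors as (x - (3))(x - (2)) = 0.
Roots r₁ = 3, r₂ = 2 (distinct).
General solution: g(n) = A·(3)^n + B·(2)^n.
From g(0) = 2: A + B = 2.
From g(1) = 6: 3A + 2B = 6.
Solving: A = 2, B = 0.
So g(n) = 2 \cdot 3^{n}.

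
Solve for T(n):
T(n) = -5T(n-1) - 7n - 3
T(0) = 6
First-order linear with linear forcing.
Homogeneous solution: T_h(n) = A·(-5)^n.
Try particular T_p(n) = pn + q. Substituting:
  pn + q = -5(p(n-1) + q) - 7n - 3.
Matching the n-coefficient: p = -5p - 7 ⇒ p = - \frac{7}{6}.
Matching constants: q = 5p - 5q - 3 ⇒ q = - \frac{53}{36}.
General: T(n) = A·(-5)^n - \frac{7 n}{6} - \frac{53}{36}.
Apply T(0) = 6: A - \frac{53}{36} = 6 ⇒ A = \frac{269}{36}.
So T(n) = \frac{269 \left(-5\right)^{n}}{36} - \frac{7 n}{6} - \frac{53}{36}.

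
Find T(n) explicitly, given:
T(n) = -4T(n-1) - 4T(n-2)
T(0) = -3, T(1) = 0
Characteristic equation: x² + 4x + 4 = 0, which is (x - (-2))².
Repeated root r = -2.
General solution: T(n) = (A + Bn)·(-2)^n.
From T(0) = -3: A = -3.
From T(1) = 0: (A + B)·(-2) = 0 ⇒ B = 3.
So T(n) = \left(3 n - 3\right) \cdot (-2)^n.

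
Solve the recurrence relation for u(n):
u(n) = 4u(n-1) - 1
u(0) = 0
First-order linear non-homogeneous.
Homogeneous solution: u_h(n) = A·(4)^n.
Try constant particular solution u_p = K: K = 4K - 1 ⇒ K = \frac{1}{3}.
General: u(n) = A·(4)^n + \frac{1}{3}.
Apply u(0) = 0: A + \frac{1}{3} = 0 ⇒ A = - \frac{1}{3}.
So u(n) = \frac{1}{3} - \frac{4^{n}}{3}.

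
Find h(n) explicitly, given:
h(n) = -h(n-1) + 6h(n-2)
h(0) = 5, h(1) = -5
Characteristic equation: x² + x - 6 = 0, which factors as (x - (-3))(x - (2)) = 0.
Roots r₁ = -3, r₂ = 2 (distinct).
General solution: h(n) = A·(-3)^n + B·(2)^n.
From h(0) = 5: A + B = 5.
From h(1) = -5: -3A + 2B = -5.
Solving: A = 3, B = 2.
So h(n) = 3 \left(-3\right)^{n} + 2 \cdot 2^{n}.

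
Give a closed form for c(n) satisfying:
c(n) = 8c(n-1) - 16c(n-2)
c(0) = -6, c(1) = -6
Characteristic equation: x² - 8x + 16 = 0, which is (x - (4))².
Repeated root r = 4.
General solution: c(n) = (A + Bn)·(4)^n.
From c(0) = -6: A = -6.
From c(1) = -6: (A + B)·(4) = -6 ⇒ B = \frac{9}{2}.
So c(n) = \left(\frac{9 n}{2} - 6\right) \cdot (4)^n.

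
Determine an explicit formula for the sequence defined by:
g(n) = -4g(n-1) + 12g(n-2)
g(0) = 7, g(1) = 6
Characteristic equation: x² + 4x - 12 = 0, which factors as (x - (2))(x - (-6)) = 0.
Roots r₁ = 2, r₂ = -6 (distinct).
General solution: g(n) = A·(2)^n + B·(-6)^n.
From g(0) = 7: A + B = 7.
From g(1) = 6: 2A - 6B = 6.
Solving: A = 6, B = 1.
So g(n) = \left(-6\right)^{n} + 6 \cdot 2^{n}.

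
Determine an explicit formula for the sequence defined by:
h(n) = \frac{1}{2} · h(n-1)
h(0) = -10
Pure geometric recurrence with ratio \frac{1}{2}.
By induction h(n) = h(0) · (\frac{1}{2})^n = - 10 \cdot 2^{- n}.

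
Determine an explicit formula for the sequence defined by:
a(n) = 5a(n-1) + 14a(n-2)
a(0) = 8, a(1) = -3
Characteristic equation: x² - 5x - 14 = 0, which factors as (x - (-2))(x - (7)) = 0.
Roots r₁ = -2, r₂ = 7 (distinct).
General solution: a(n) = A·(-2)^n + B·(7)^n.
From a(0) = 8: A + B = 8.
From a(1) = -3: -2A + 7B = -3.
Solving: A = \frac{59}{9}, B = \frac{13}{9}.
So a(n) = \frac{59 \left(-2\right)^{n}}{9} + \frac{13 \cdot 7^{n}}{9}.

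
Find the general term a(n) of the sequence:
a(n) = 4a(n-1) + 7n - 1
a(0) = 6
First-order linear with linear forcing.
Homogeneous solution: a_h(n) = A·(4)^n.
Try particular a_p(n) = pn + q. Substituting:
  pn + q = 4(p(n-1) + q) + 7n - 1.
Matching the n-coefficient: p = 4p + 7 ⇒ p = - \frac{7}{3}.
Matching constants: q = -4p + 4q - 1 ⇒ q = - \frac{25}{9}.
General: a(n) = A·(4)^n - \frac{7 n}{3} - \frac{25}{9}.
Apply a(0) = 6: A - \frac{25}{9} = 6 ⇒ A = \frac{79}{9}.
So a(n) = \frac{79 \cdot 4^{n}}{9} - \frac{7 n}{3} - \frac{25}{9}.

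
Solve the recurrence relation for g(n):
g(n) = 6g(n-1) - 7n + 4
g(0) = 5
First-order linear with linear forcing.
Homogeneous solution: g_h(n) = A·(6)^n.
Try particular g_p(n) = pn + q. Substituting:
  pn + q = 6(p(n-1) + q) - 7n + 4.
Matching the n-coefficient: p = 6p - 7 ⇒ p = \frac{7}{5}.
Matching constants: q = -6p + 6q + 4 ⇒ q = \frac{22}{25}.
General: g(n) = A·(6)^n + \frac{7 n}{5} + \frac{22}{25}.
Apply g(0) = 5: A + \frac{22}{25} = 5 ⇒ A = \frac{103}{25}.
So g(n) = \frac{103 \cdot 6^{n}}{25} + \frac{7 n}{5} + \frac{22}{25}.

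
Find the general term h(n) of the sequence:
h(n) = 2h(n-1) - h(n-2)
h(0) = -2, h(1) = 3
Characteristic equation: x² - 2x + 1 = 0, which is (x - (1))².
Repeated root r = 1.
General solution: h(n) = (A + Bn)·(1)^n.
From h(0) = -2: A = -2.
From h(1) = 3: (A + B)·(1) = 3 ⇒ B = 5.
So h(n) = \left(5 n - 2\right) \cdot (1)^n.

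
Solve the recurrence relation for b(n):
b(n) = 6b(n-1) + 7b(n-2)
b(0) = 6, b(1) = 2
Characteristic equation: x² - 6x - 7 = 0, which factors as (x - (-1))(x - (7)) = 0.
Roots r₁ = -1, r₂ = 7 (distinct).
General solution: b(n) = A·(-1)^n + B·(7)^n.
From b(0) = 6: A + B = 6.
From b(1) = 2: -A + 7B = 2.
Solving: A = 5, B = 1.
So b(n) = 5 \left(-1\right)^{n} + 7^{n}.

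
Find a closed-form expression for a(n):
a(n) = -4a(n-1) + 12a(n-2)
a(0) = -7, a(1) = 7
Characteristic equation: x² + 4x - 12 = 0, which factors as (x - (2))(x - (-6)) = 0.
Roots r₁ = 2, r₂ = -6 (distinct).
General solution: a(n) = A·(2)^n + B·(-6)^n.
From a(0) = -7: A + B = -7.
From a(1) = 7: 2A - 6B = 7.
Solving: A = - \frac{35}{8}, B = - \frac{21}{8}.
So a(n) = - \frac{21 \left(-6\right)^{n}}{8} - \frac{35 \cdot 2^{n}}{8}.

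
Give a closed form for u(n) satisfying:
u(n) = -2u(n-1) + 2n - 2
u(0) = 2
First-order linear with linear forcing.
Homogeneous solution: u_h(n) = A·(-2)^n.
Try particular u_p(n) = pn + q. Substituting:
  pn + q = -2(p(n-1) + q) + 2n - 2.
Matching the n-coefficient: p = -2p + 2 ⇒ p = \frac{2}{3}.
Matching constants: q = 2p - 2q - 2 ⇒ q = - \frac{2}{9}.
General: u(n) = A·(-2)^n + \frac{2 n}{3} - \frac{2}{9}.
Apply u(0) = 2: A - \frac{2}{9} = 2 ⇒ A = \frac{20}{9}.
So u(n) = \frac{20 \left(-2\right)^{n}}{9} + \frac{2 n}{3} - \frac{2}{9}.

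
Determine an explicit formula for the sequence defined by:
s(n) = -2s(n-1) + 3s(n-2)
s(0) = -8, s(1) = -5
Characteristic equation: x² + 2x - 3 = 0, which factors as (x - (-3))(x - (1)) = 0.
Roots r₁ = -3, r₂ = 1 (distinct).
General solution: s(n) = A·(-3)^n + B·(1)^n.
From s(0) = -8: A + B = -8.
From s(1) = -5: -3A + B = -5.
Solving: A = - \frac{3}{4}, B = - \frac{29}{4}.
So s(n) = - \frac{3 \left(-3\right)^{n}}{4} - \frac{29}{4}.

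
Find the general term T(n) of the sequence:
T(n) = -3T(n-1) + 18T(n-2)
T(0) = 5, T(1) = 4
Characteristic equation: x² + 3x - 18 = 0, which factors as (x - (-6))(x - (3)) = 0.
Roots r₁ = -6, r₂ = 3 (distinct).
General solution: T(n) = A·(-6)^n + B·(3)^n.
From T(0) = 5: A + B = 5.
From T(1) = 4: -6A + 3B = 4.
Solving: A = \frac{11}{9}, B = \frac{34}{9}.
So T(n) = \frac{11 \left(-6\right)^{n}}{9} + \frac{34 \cdot 3^{n}}{9}.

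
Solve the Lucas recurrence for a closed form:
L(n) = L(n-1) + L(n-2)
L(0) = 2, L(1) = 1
This is the Lucas sequence.
Characteristic equation: x² - x - 1 = 0; roots r₁ = \frac{1}{2} + \frac{\sqrt{5}}{2}, r₂ = \frac{1}{2} - \frac{\sqrt{5}}{2}.
General: L(n) = A·r₁^n + B·r₂^n. Solving with L(0)=2, L(1)=1 gives A = 1, B = 1.
So L(n) = 2^{- n} \left(\left(1 - \sqrt{5}\right)^{n} + \left(1 + \sqrt{5}\right)^{n}\right).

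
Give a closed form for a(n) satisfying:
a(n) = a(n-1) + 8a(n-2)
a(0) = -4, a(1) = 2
Characteristic equation: x² - x - 8 = 0.
Discriminant Δ = (1)² + 4·(8) = 33.
Roots r₁,₂ = (1 ± √33)/2, so r₁ = \frac{1}{2} + \frac{\sqrt{33}}{2}, r₂ = \frac{1}{2} - \frac{\sqrt{33}}{2}.
General solution: a(n) = A·r₁^n + B·r₂^n.
From the initial conditions, A + B = -4 and r₁A + r₂B = 2.
Since r₁ - r₂ = √33: A = (2 - (-4)r₂)/√33 = -2 + \frac{4 \sqrt{33}}{33}, and B = -4 - A = -2 - \frac{4 \sqrt{33}}{33}.
So a(n) = \left(-2 + \frac{4 \sqrt{33}}{33}\right)\left(\frac{1}{2} + \frac{\sqrt{33}}{2}\right)^n + \left(-2 - \frac{4 \sqrt{33}}{33}\right)\left(\frac{1}{2} - \frac{\sqrt{33}}{2}\right)^n.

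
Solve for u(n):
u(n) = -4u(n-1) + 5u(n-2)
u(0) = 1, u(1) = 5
Characteristic equation: x² + 4x - 5 = 0, which factors as (x - (1))(x - (-5)) = 0.
Roots r₁ = 1, r₂ = -5 (distinct).
General solution: u(n) = A·(1)^n + B·(-5)^n.
From u(0) = 1: A + B = 1.
From u(1) = 5: A - 5B = 5.
Solving: A = \frac{5}{3}, B = - \frac{2}{3}.
So u(n) = \frac{5}{3} - \frac{2 \left(-5\right)^{n}}{3}.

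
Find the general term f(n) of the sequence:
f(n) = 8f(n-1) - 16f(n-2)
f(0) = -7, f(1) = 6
Characteristic equation: x² - 8x + 16 = 0, which is (x - (4))².
Repeated root r = 4.
General solution: f(n) = (A + Bn)·(4)^n.
From f(0) = -7: A = -7.
From f(1) = 6: (A + B)·(4) = 6 ⇒ B = \frac{17}{2}.
So f(n) = \left(\frac{17 n}{2} - 7\right) \cdot (4)^n.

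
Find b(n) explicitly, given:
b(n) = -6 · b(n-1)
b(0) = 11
Pure geometric recurrence with ratio -6.
By induction b(n) = b(0) · (-6)^n = 11 \left(-6\right)^{n}.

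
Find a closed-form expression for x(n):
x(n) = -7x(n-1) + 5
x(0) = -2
First-order linear non-homogeneous.
Homogeneous solution: x_h(n) = A·(-7)^n.
Try constant particular solution x_p = K: K = -7K + 5 ⇒ K = \frac{5}{8}.
General: x(n) = A·(-7)^n + \frac{5}{8}.
Apply x(0) = -2: A + \frac{5}{8} = -2 ⇒ A = - \frac{21}{8}.
So x(n) = \frac{5}{8} - \frac{21 \left(-7\right)^{n}}{8}.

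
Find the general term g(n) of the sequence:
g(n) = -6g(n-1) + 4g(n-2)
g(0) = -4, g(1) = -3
Characteristic equation: x² + 6x - 4 = 0.
Discriminant Δ = (-6)² + 4·(4) = 52.
Roots r₁,₂ = (-6 ± √52)/2, so r₁ = -3 + \sqrt{13}, r₂ = - \sqrt{13} - 3.
General solution: g(n) = A·r₁^n + B·r₂^n.
From the initial conditions, A + B = -4 and r₁A + r₂B = -3.
Since r₁ - r₂ = √52: A = (-3 - (-4)r₂)/√52 = - \frac{15 \sqrt{13}}{26} - 2, and B = -4 - A = -2 + \frac{15 \sqrt{13}}{26}.
So g(n) = \left(- \frac{15 \sqrt{13}}{26} - 2\right)\left(-3 + \sqrt{13}\right)^n + \left(-2 + \frac{15 \sqrt{13}}{26}\right)\left(- \sqrt{13} - 3\right)^n.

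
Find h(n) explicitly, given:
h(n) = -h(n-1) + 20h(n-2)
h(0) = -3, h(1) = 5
Characteristic equation: x² + x - 20 = 0, which factors as (x - (-5))(x - (4)) = 0.
Roots r₁ = -5, r₂ = 4 (distinct).
General solution: h(n) = A·(-5)^n + B·(4)^n.
From h(0) = -3: A + B = -3.
From h(1) = 5: -5A + 4B = 5.
Solving: A = - \frac{17}{9}, B = - \frac{10}{9}.
So h(n) = - \frac{17 \left(-5\right)^{n}}{9} - \frac{10 \cdot 4^{n}}{9}.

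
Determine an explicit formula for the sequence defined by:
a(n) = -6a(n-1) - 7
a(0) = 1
First-order linear non-homogeneous.
Homogeneous solution: a_h(n) = A·(-6)^n.
Try constant particular solution a_p = K: K = -6K - 7 ⇒ K = -1.
General: a(n) = A·(-6)^n - 1.
Apply a(0) = 1: A - 1 = 1 ⇒ A = 2.
So a(n) = 2 \left(-6\right)^{n} - 1.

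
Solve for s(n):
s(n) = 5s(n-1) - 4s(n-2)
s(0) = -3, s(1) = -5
Characteristic equation: x² - 5x + 4 = 0, which factors as (x - (4))(x - (1)) = 0.
Roots r₁ = 4, r₂ = 1 (distinct).
General solution: s(n) = A·(4)^n + B·(1)^n.
From s(0) = -3: A + B = -3.
From s(1) = -5: 4A + B = -5.
Solving: A = - \frac{2}{3}, B = - \frac{7}{3}.
So s(n) = - \frac{2 \cdot 4^{n}}{3} - \frac{7}{3}.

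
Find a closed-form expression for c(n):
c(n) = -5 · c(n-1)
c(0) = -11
Pure geometric recurrence with ratio -5.
By induction c(n) = c(0) · (-5)^n = - 11 \left(-5\right)^{n}.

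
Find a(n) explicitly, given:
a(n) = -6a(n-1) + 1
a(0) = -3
First-order linear non-homogeneous.
Homogeneous solution: a_h(n) = A·(-6)^n.
Try constant particular solution a_p = K: K = -6K + 1 ⇒ K = \frac{1}{7}.
General: a(n) = A·(-6)^n + \frac{1}{7}.
Apply a(0) = -3: A + \frac{1}{7} = -3 ⇒ A = - \frac{22}{7}.
So a(n) = \frac{1}{7} - \frac{22 \left(-6\right)^{n}}{7}.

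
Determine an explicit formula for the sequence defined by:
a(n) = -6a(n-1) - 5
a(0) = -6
First-order linear non-homogeneous.
Homogeneous solution: a_h(n) = A·(-6)^n.
Try constant particular solution a_p = K: K = -6K - 5 ⇒ K = - \frac{5}{7}.
General: a(n) = A·(-6)^n - \frac{5}{7}.
Apply a(0) = -6: A - \frac{5}{7} = -6 ⇒ A = - \frac{37}{7}.
So a(n) = - \frac{37 \left(-6\right)^{n}}{7} - \frac{5}{7}.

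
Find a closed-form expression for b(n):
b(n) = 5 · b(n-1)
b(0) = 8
Pure geometric recurrence with ratio 5.
By induction b(n) = b(0) · (5)^n = 8 \cdot 5^{n}.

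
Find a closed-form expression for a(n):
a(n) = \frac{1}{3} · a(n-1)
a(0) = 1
Pure geometric recurrence with ratio \frac{1}{3}.
By induction a(n) = a(0) · (\frac{1}{3})^n = \left(\frac{1}{3}\right)^{n}.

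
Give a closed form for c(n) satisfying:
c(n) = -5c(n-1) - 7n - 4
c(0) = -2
First-order linear with linear forcing.
Homogeneous solution: c_h(n) = A·(-5)^n.
Try particular c_p(n) = pn + q. Substituting:
  pn + q = -5(p(n-1) + q) - 7n - 4.
Matching the n-coefficient: p = -5p - 7 ⇒ p = - \frac{7}{6}.
Matching constants: q = 5p - 5q - 4 ⇒ q = - \frac{59}{36}.
General: c(n) = A·(-5)^n - \frac{7 n}{6} - \frac{59}{36}.
Apply c(0) = -2: A - \frac{59}{36} = -2 ⇒ A = - \frac{13}{36}.
So c(n) = - \frac{13 \left(-5\right)^{n}}{36} - \frac{7 n}{6} - \frac{59}{36}.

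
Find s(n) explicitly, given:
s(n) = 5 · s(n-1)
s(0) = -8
Pure geometric recurrence with ratio 5.
By induction s(n) = s(0) · (5)^n = - 8 \cdot 5^{n}.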